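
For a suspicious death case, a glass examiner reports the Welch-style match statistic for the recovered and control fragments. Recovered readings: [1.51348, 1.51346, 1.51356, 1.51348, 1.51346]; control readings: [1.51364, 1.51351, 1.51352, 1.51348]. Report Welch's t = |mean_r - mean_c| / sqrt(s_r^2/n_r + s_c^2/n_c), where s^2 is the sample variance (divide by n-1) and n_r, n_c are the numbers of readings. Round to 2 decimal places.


Welch's t-criterion for glass RI comparison:
Recovered mean = sum / n_r = 7.56744 / 5 = 1.513488
Control mean = sum / n_c = 6.05415 / 4 = 1.5135375
Recovered sample variance s_r^2 = 1.72e-09
Control sample variance s_c^2 = 4.95833e-09
Welch SE (unpooled) = sqrt(s_r^2/n_r + s_c^2/n_c) = sqrt(3.44e-10 + 1.23958e-09) = sqrt(1.58358e-09) = 3.97942e-05
|mean_r - mean_c| = 4.95e-05
t = 4.95e-05 / 3.97942e-05 = 1.24

1.24


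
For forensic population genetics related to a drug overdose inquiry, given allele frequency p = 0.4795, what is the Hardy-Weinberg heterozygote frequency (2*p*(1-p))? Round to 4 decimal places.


Hardy-Weinberg heterozygote frequency:
q = 1 - p = 1 - 0.4795 = 0.5205
2pq = 2 * 0.4795 * 0.5205 = 0.4992

0.4992


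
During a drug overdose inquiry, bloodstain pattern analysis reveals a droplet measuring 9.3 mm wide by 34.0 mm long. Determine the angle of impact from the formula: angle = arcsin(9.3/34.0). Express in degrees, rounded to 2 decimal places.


Blood spatter impact angle calculation:
width / length = 9.3 / 34.0 = 0.273529
angle = arcsin(0.273529)
angle = 15.87 degrees

15.87


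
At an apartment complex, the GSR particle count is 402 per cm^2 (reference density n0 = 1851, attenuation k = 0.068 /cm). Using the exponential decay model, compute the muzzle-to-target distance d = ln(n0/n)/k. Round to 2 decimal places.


GSR distance calculation:
n0/n = 1851 / 402 = 4.604478
ln(n0/n) = 1.527029
d = 1.527029 / 0.068 = 22.46 cm

22.46


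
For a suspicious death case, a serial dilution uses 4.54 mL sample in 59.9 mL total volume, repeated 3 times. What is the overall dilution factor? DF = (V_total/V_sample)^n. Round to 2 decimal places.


Dilution factor calculation:
Single dilution = V_total / V_sample = 59.9 / 4.54 ≈ 13.193833
Number of dilutions = 3
Total DF = (59.9 / 4.54)^3 (full precision, rounded at the end) = 2296.75

2296.75


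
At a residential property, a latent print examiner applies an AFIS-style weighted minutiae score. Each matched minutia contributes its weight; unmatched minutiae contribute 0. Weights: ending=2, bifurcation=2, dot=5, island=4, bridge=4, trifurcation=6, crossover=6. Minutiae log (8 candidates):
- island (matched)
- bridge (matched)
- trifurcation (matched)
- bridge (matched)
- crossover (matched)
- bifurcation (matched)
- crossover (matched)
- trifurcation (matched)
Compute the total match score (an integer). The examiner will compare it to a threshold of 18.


Weighted minutiae match score:
  island: matched, +4 (running total 4)
  bridge: matched, +4 (running total 8)
  trifurcation: matched, +6 (running total 14)
  bridge: matched, +4 (running total 18)
  crossover: matched, +6 (running total 24)
  bifurcation: matched, +2 (running total 26)
  crossover: matched, +6 (running total 32)
  trifurcation: matched, +6 (running total 38)
Total score = 38
Threshold = 18; verdict = identification

38


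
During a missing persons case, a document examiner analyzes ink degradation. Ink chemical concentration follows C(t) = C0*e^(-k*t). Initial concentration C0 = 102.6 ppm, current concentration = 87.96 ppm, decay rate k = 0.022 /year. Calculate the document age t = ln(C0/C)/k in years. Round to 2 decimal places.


Document age estimation:
C0/C = 102.6 / 87.96 = 1.166439
ln(C0/C) = 0.153956
t = 0.153956 / 0.022 = 7.00 years

7.00


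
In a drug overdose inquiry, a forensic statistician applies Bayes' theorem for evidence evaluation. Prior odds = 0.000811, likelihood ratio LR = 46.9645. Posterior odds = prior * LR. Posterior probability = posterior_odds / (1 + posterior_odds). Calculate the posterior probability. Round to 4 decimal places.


Bayesian evidence evaluation:
Posterior odds = prior_odds * LR = 0.000811 * 46.9645 = 0.03808821
Posterior probability = posterior_odds / (1 + posterior_odds)
= 0.03808821 / (1 + 0.03808821)
= 0.03808821 / 1.03808821
= 0.0367

0.0367


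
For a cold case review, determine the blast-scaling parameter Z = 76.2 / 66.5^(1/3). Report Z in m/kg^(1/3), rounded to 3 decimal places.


Scaled distance calculation:
W^(1/3) = 66.5^(1/3) = 4.05142
Z = R / W^(1/3) = 76.2 / 4.05142
Z = 18.808 m/kg^(1/3)

18.808


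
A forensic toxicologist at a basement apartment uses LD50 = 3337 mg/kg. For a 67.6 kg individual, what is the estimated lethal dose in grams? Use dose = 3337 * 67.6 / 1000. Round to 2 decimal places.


Lethal dose calculation:
Lethal dose = LD50 * body_weight / 1000
= 3337 * 67.6 / 1000
= 225581.2 / 1000
= 225.58 g

225.58


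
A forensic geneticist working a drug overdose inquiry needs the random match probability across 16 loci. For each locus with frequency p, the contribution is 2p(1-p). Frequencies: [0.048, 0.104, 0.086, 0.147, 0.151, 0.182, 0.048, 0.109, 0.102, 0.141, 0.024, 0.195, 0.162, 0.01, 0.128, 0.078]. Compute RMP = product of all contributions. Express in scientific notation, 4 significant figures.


Computing RMP for 16 loci:
Locus 1: 2 * 0.048 * 0.952 = 0.091392
Locus 2: 2 * 0.104 * 0.896 = 0.186368
Locus 3: 2 * 0.086 * 0.914 = 0.157208
Locus 4: 2 * 0.147 * 0.853 = 0.250782
Locus 5: 2 * 0.151 * 0.849 = 0.256398
Locus 6: 2 * 0.182 * 0.818 = 0.297752
Locus 7: 2 * 0.048 * 0.952 = 0.091392
Locus 8: 2 * 0.109 * 0.891 = 0.194238
Locus 9: 2 * 0.102 * 0.898 = 0.183192
Locus 10: 2 * 0.141 * 0.859 = 0.242238
Locus 11: 2 * 0.024 * 0.976 = 0.046848
Locus 12: 2 * 0.195 * 0.805 = 0.31395
Locus 13: 2 * 0.162 * 0.838 = 0.271512
Locus 14: 2 * 0.01 * 0.99 = 0.0198
Locus 15: 2 * 0.128 * 0.872 = 0.223232
Locus 16: 2 * 0.078 * 0.922 = 0.143832
RMP = 1.025e-13

1.025e-13


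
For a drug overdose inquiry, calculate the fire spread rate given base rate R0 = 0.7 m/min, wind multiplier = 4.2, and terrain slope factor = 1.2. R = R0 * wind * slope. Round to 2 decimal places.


Fire spread rate calculation:
R = R0 * wind_factor * slope_factor
= 0.7 * 4.2 * 1.2
= 2.94 * 1.2
= 3.53 m/min

3.53


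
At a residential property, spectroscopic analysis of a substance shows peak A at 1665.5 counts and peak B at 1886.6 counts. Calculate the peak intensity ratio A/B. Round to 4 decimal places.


Spectral peak ratio:
Peak A = 1665.5 counts
Peak B = 1886.6 counts
Ratio = 1665.5 / 1886.6 = 0.8828

0.8828


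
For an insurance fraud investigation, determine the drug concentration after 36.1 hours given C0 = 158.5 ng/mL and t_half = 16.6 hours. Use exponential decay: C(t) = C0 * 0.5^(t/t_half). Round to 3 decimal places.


Drug concentration decay:
Number of half-lives = t / t_half = 36.1 / 16.6 = 2.174699
Decay factor = 0.5^2.174699 = 0.22148809
C(t) = 158.5 * 0.22148809 = 35.106 ng/mL

35.106


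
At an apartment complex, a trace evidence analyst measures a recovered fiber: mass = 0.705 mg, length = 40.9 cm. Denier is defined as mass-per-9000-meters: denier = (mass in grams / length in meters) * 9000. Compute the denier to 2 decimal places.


Denier calculation:
Mass in grams = 0.705 mg / 1000 = 0.000705 g
Length in meters = 40.9 cm / 100 = 0.409 m
Linear density = mass / length = 0.000705 / 0.409 = 0.00172372 g/m
Denier = (g/m) * 9000 = 0.00172372 * 9000 = 15.51

15.51


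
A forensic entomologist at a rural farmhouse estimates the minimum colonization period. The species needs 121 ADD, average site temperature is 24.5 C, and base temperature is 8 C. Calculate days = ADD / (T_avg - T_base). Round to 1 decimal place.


Insect development time:
Effective temperature = avg_temp - T_base = 24.5 - 8 = 16.5 C
Days = ADD / effective_temp = 121 / 16.5 = 7.3 days

7.3


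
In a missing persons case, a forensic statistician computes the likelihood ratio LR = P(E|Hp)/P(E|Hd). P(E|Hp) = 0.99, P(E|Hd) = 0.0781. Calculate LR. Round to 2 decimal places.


Likelihood ratio calculation:
LR = P(E|Hp) / P(E|Hd)
LR = 0.99 / 0.0781
LR = 12.68

12.68


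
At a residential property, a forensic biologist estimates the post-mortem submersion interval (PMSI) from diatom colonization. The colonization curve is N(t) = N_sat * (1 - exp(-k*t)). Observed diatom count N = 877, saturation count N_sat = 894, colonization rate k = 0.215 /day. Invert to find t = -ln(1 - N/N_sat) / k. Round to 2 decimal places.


PMSI from diatom colonization curve:
N / N_sat = 877 / 894 = 0.980984
1 - N/N_sat = 0.019016
ln(1 - N/N_sat) = -3.962475
t = -ln(1 - N/N_sat) / k = -(-3.962475) / 0.215 = 18.43 days

18.43


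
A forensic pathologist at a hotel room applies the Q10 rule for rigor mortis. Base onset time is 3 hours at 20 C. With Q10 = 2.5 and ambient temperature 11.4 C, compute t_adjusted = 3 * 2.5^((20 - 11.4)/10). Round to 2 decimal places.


Rigor mortis time adjustment:
Exponent = (T_ref - T_actual) / 10 = (20 - 11.4) / 10 = 0.86
Q10 factor = 2.5^0.86 = 2.19902
t_adjusted = 3 * 2.19902 = 6.60 hours

6.60


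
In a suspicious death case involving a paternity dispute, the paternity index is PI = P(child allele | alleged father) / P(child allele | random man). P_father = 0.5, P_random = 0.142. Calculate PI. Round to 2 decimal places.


Paternity Index calculation:
PI = P(allele|father) / P(allele|random)
PI = 0.5 / 0.142
PI = 3.52

3.52


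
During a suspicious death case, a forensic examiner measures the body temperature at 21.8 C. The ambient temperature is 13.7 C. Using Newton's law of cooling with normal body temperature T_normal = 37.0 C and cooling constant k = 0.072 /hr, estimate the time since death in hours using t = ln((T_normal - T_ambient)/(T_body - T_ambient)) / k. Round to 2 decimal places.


Using Newton's law of cooling:
t = ln((T_normal - T_ambient) / (T_body - T_ambient)) / k
T_normal - T_ambient = 23.3
T_body - T_ambient = 8.1
Ratio = 2.876543
ln(ratio) = 1.056589
t = 1.056589 / 0.072 = 14.67 hours

14.67


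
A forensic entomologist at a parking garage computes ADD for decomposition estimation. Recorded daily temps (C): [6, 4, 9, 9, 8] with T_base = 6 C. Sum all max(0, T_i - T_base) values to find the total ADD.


Computing ADD day by day:
Day 1: max(0, 6 - 6) = 0
Day 2: max(0, 4 - 6) = 0
Day 3: max(0, 9 - 6) = 3
Day 4: max(0, 9 - 6) = 3
Day 5: max(0, 8 - 6) = 2
Total ADD = 8

8


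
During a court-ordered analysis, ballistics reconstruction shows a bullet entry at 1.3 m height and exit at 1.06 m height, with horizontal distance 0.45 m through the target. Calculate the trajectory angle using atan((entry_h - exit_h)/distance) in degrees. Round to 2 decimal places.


Bullet trajectory angle:
Height difference = 1.3 - 1.06 = 0.24 m
angle = atan(0.24 / 0.45)
angle = atan(0.533333)
angle = 28.07 degrees

28.07


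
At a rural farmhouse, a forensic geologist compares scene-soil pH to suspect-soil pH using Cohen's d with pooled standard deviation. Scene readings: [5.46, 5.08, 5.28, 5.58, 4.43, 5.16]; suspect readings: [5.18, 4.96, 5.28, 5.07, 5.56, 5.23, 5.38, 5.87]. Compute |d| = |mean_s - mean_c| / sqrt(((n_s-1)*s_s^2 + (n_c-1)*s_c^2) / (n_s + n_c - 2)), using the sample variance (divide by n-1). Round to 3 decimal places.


Pooled-variance Cohen's d for soil pH comparison:
Scene mean = 30.99 / 6 = 5.165
Suspect mean = 42.53 / 8 = 5.31625
Scene sample variance s_s^2 = 0.16399
Suspect sample variance s_c^2 = 0.08357
Pooled variance = ((n_s-1)*s_s^2 + (n_c-1)*s_c^2) / (n_s + n_c - 2) = 0.117078
Pooled SD = sqrt(0.117078) = 0.342167
Mean difference = -0.15125
|d| = |-0.15125| / 0.342167 = 0.442

0.442


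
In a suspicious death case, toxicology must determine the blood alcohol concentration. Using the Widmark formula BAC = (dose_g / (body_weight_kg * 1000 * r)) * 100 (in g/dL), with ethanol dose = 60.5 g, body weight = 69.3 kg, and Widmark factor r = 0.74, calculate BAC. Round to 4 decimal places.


Applying the Widmark formula:
BAC = (dose_g / (body_wt * 1000 * r)) * 100
Denominator = 69.3 * 1000 * 0.74 = 51282
BAC = (60.5 / 51282) * 100
BAC = 0.1180 g/dL

0.1180


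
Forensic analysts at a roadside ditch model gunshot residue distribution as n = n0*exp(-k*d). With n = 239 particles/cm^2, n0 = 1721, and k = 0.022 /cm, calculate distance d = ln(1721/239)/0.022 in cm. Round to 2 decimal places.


GSR distance calculation:
n0/n = 1721 / 239 = 7.200837
ln(n0/n) = 1.974197
d = 1.974197 / 0.022 = 89.74 cm

89.74


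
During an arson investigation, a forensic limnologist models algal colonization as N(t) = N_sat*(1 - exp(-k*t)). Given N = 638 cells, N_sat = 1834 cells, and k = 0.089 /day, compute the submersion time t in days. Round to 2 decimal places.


PMSI from diatom colonization curve:
N / N_sat = 638 / 1834 = 0.347874
1 - N/N_sat = 0.652126
ln(1 - N/N_sat) = -0.427517
t = -ln(1 - N/N_sat) / k = -(-0.427517) / 0.089 = 4.80 days

4.80


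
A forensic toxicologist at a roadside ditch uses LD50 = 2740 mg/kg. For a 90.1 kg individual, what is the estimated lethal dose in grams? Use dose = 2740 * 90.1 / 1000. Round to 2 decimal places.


Lethal dose calculation:
Lethal dose = LD50 * body_weight / 1000
= 2740 * 90.1 / 1000
= 246874 / 1000
= 246.87 g

246.87


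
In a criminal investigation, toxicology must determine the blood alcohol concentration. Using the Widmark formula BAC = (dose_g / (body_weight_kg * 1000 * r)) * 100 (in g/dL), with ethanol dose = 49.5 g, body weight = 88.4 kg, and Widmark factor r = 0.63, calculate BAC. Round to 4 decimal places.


Applying the Widmark formula:
BAC = (dose_g / (body_wt * 1000 * r)) * 100
Denominator = 88.4 * 1000 * 0.63 = 55692
BAC = (49.5 / 55692) * 100
BAC = 0.0889 g/dL

0.0889


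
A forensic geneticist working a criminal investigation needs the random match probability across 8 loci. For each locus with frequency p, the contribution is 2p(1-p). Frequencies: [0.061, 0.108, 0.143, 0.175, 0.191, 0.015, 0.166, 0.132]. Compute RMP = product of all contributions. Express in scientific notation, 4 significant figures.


Computing RMP for 8 loci:
Locus 1: 2 * 0.061 * 0.939 = 0.114558
Locus 2: 2 * 0.108 * 0.892 = 0.192672
Locus 3: 2 * 0.143 * 0.857 = 0.245102
Locus 4: 2 * 0.175 * 0.825 = 0.28875
Locus 5: 2 * 0.191 * 0.809 = 0.309038
Locus 6: 2 * 0.015 * 0.985 = 0.02955
Locus 7: 2 * 0.166 * 0.834 = 0.276888
Locus 8: 2 * 0.132 * 0.868 = 0.229152
RMP = 9.051e-07

9.051e-07


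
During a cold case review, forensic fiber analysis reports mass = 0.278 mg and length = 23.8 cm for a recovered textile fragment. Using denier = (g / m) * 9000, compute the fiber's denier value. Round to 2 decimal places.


Denier calculation:
Mass in grams = 0.278 mg / 1000 = 0.000278 g
Length in meters = 23.8 cm / 100 = 0.238 m
Linear density = mass / length = 0.000278 / 0.238 = 0.00116807 g/m
Denier = (g/m) * 9000 = 0.00116807 * 9000 = 10.51

10.51


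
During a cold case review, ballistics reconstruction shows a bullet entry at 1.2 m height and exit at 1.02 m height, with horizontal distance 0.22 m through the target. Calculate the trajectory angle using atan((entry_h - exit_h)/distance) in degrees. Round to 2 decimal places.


Bullet trajectory angle:
Height difference = 1.2 - 1.02 = 0.18 m
angle = atan(0.18 / 0.22)
angle = atan(0.818182)
angle = 39.29 degrees

39.29


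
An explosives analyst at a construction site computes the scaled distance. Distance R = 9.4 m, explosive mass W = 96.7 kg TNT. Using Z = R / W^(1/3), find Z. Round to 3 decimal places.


Scaled distance calculation:
W^(1/3) = 96.7^(1/3) = 4.589959
Z = R / W^(1/3) = 9.4 / 4.589959
Z = 2.048 m/kg^(1/3)

2.048


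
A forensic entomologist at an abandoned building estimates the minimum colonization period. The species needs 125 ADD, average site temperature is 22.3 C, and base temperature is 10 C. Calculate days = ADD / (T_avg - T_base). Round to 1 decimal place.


Insect development time:
Effective temperature = avg_temp - T_base = 22.3 - 10 = 12.3 C
Days = ADD / effective_temp = 125 / 12.3 = 10.2 days

10.2


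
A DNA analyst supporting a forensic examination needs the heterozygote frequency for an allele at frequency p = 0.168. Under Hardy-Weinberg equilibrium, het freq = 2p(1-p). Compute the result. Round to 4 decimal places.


Hardy-Weinberg heterozygote frequency:
q = 1 - p = 1 - 0.168 = 0.832
2pq = 2 * 0.168 * 0.832 = 0.2796

0.2796


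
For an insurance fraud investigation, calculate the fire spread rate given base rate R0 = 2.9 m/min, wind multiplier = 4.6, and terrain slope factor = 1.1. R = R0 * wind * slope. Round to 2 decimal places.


Fire spread rate calculation:
R = R0 * wind_factor * slope_factor
= 2.9 * 4.6 * 1.1
= 13.34 * 1.1
= 14.67 m/min

14.67


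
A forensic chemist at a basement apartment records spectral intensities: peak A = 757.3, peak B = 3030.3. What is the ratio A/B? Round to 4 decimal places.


Spectral peak ratio:
Peak A = 757.3 counts
Peak B = 3030.3 counts
Ratio = 757.3 / 3030.3 = 0.2499

0.2499


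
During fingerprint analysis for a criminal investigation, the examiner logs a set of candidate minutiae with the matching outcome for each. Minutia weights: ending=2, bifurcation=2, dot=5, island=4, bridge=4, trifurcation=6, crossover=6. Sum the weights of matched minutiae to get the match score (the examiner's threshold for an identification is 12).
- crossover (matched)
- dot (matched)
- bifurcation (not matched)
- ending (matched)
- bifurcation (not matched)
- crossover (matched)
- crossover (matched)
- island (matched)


Weighted minutiae match score:
  crossover: matched, +6 (running total 6)
  dot: matched, +5 (running total 11)
  bifurcation: not matched, +0
  ending: matched, +2 (running total 13)
  bifurcation: not matched, +0
  crossover: matched, +6 (running total 19)
  crossover: matched, +6 (running total 25)
  island: matched, +4 (running total 29)
Total score = 29
Threshold = 12; verdict = identification

29


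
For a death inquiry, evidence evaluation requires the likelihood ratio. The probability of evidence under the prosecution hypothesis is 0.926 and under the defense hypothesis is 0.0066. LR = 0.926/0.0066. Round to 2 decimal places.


Likelihood ratio calculation:
LR = P(E|Hp) / P(E|Hd)
LR = 0.926 / 0.0066
LR = 140.30

140.30


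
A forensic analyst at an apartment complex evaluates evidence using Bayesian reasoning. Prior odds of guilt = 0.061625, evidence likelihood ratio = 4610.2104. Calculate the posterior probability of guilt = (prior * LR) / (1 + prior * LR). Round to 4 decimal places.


Bayesian evidence evaluation:
Posterior odds = prior_odds * LR = 0.061625 * 4610.2104 = 284.1042
Posterior probability = posterior_odds / (1 + posterior_odds)
= 284.1042 / (1 + 284.1042)
= 284.1042 / 285.1042
= 0.9965

0.9965


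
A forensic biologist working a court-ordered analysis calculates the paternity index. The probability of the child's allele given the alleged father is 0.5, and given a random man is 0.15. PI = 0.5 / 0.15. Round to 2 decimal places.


Paternity Index calculation:
PI = P(allele|father) / P(allele|random)
PI = 0.5 / 0.15
PI = 3.33

3.33


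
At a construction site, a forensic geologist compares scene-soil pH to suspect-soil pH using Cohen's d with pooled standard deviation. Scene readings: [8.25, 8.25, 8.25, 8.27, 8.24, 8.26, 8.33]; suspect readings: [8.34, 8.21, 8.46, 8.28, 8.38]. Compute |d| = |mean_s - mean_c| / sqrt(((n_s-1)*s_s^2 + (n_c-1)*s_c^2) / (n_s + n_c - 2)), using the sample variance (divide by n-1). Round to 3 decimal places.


Pooled-variance Cohen's d for soil pH comparison:
Scene mean = 57.85 / 7 = 8.264286
Suspect mean = 41.67 / 5 = 8.334
Scene sample variance s_s^2 = 0.000929
Suspect sample variance s_c^2 = 0.00908
Pooled variance = ((n_s-1)*s_s^2 + (n_c-1)*s_c^2) / (n_s + n_c - 2) = 0.004189
Pooled SD = sqrt(0.004189) = 0.064722
Mean difference = -0.069714
|d| = |-0.069714| / 0.064722 = 1.077

1.077


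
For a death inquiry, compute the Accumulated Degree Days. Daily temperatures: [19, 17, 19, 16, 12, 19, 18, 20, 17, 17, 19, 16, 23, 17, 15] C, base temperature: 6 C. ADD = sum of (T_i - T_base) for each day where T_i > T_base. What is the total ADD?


Computing ADD day by day:
Day 1: max(0, 19 - 6) = 13
Day 2: max(0, 17 - 6) = 11
Day 3: max(0, 19 - 6) = 13
Day 4: max(0, 16 - 6) = 10
Day 5: max(0, 12 - 6) = 6
Day 6: max(0, 19 - 6) = 13
Day 7: max(0, 18 - 6) = 12
Day 8: max(0, 20 - 6) = 14
Day 9: max(0, 17 - 6) = 11
Day 10: max(0, 17 - 6) = 11
Day 11: max(0, 19 - 6) = 13
Day 12: max(0, 16 - 6) = 10
Day 13: max(0, 23 - 6) = 17
Day 14: max(0, 17 - 6) = 11
Day 15: max(0, 15 - 6) = 9
Total ADD = 174

174


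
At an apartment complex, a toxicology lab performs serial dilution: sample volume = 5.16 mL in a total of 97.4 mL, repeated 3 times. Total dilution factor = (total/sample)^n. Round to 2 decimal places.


Dilution factor calculation:
Single dilution = V_total / V_sample = 97.4 / 5.16 ≈ 18.875969
Number of dilutions = 3
Total DF = (97.4 / 5.16)^3 (full precision, rounded at the end) = 6725.55

6725.55


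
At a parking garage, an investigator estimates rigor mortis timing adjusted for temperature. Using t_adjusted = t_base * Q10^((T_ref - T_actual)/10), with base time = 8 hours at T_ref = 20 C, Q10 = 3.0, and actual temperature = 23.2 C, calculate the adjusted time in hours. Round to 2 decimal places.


Rigor mortis time adjustment:
Exponent = (T_ref - T_actual) / 10 = (20 - 23.2) / 10 = -0.32
Q10 factor = 3.0^-0.32 = 0.70359
t_adjusted = 8 * 0.70359 = 5.63 hours

5.63


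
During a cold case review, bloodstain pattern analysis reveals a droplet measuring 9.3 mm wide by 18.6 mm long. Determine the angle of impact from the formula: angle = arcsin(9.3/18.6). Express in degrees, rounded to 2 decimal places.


Blood spatter impact angle calculation:
width / length = 9.3 / 18.6 = 0.5
angle = arcsin(0.5)
angle = 30.00 degrees

30.00


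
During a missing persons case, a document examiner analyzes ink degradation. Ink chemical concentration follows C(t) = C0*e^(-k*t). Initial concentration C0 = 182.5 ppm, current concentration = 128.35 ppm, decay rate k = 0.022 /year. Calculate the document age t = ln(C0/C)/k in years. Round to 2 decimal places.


Document age estimation:
C0/C = 182.5 / 128.35 = 1.421893
ln(C0/C) = 0.351989
t = 0.351989 / 0.022 = 16.00 years

16.00


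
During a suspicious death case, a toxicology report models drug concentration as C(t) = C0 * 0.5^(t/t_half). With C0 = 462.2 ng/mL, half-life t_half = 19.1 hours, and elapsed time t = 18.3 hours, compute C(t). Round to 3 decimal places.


Drug concentration decay:
Number of half-lives = t / t_half = 18.3 / 19.1 = 0.958115
Decay factor = 0.5^0.958115 = 0.51472901
C(t) = 462.2 * 0.51472901 = 237.908 ng/mL

237.908


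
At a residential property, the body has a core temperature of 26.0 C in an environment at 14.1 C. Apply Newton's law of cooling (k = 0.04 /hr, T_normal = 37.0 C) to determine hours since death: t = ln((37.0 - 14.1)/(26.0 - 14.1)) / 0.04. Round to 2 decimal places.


Using Newton's law of cooling:
t = ln((T_normal - T_ambient) / (T_body - T_ambient)) / k
T_normal - T_ambient = 22.9
T_body - T_ambient = 11.9
Ratio = 1.92437
ln(ratio) = 0.654599
t = 0.654599 / 0.04 = 16.36 hours

16.36


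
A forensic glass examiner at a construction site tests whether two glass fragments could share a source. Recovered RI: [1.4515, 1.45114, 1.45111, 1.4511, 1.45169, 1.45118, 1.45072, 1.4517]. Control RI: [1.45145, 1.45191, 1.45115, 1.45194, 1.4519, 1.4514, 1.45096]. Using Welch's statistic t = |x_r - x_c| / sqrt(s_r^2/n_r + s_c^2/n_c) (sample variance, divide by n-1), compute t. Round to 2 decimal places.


Welch's t-criterion for glass RI comparison:
Recovered mean = sum / n_r = 11.61014 / 8 = 1.4512675
Control mean = sum / n_c = 10.16071 / 7 = 1.45153
Recovered sample variance s_r^2 = 1.13736e-07
Control sample variance s_c^2 = 1.57e-07
Welch SE (unpooled) = sqrt(s_r^2/n_r + s_c^2/n_c) = sqrt(1.4217e-08 + 2.24286e-08) = sqrt(3.66456e-08) = 0.00019143
|mean_r - mean_c| = 0.0002625
t = 0.0002625 / 0.00019143 = 1.37

1.37


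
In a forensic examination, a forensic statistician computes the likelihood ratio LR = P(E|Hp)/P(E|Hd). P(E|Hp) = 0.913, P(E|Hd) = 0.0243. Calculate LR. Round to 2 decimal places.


Likelihood ratio calculation:
LR = P(E|Hp) / P(E|Hd)
LR = 0.913 / 0.0243
LR = 37.57

37.57


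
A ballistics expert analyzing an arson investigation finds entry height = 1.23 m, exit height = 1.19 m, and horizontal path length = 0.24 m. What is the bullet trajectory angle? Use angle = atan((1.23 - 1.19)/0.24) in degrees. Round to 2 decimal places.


Bullet trajectory angle:
Height difference = 1.23 - 1.19 = 0.04 m
angle = atan(0.04 / 0.24)
angle = atan(0.166667)
angle = 9.46 degrees

9.46


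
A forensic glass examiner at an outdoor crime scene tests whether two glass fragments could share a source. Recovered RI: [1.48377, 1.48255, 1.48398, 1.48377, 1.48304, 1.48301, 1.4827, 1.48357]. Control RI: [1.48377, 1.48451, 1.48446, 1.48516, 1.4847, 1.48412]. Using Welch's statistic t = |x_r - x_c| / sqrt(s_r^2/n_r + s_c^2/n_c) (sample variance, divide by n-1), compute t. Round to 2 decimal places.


Welch's t-criterion for glass RI comparison:
Recovered mean = sum / n_r = 11.86639 / 8 = 1.4832987
Control mean = sum / n_c = 8.90672 / 6 = 1.4844533
Recovered sample variance s_r^2 = 2.93041e-07
Control sample variance s_c^2 = 2.28307e-07
Welch SE (unpooled) = sqrt(s_r^2/n_r + s_c^2/n_c) = sqrt(3.66301e-08 + 3.80511e-08) = sqrt(7.46812e-08) = 0.000273279
|mean_r - mean_c| = 0.00115458
t = 0.00115458 / 0.000273279 = 4.22

4.22


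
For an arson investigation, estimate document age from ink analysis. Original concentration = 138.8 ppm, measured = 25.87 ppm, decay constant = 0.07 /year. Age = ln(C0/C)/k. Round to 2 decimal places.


Document age estimation:
C0/C = 138.8 / 25.87 = 5.365288
ln(C0/C) = 1.67995
t = 1.67995 / 0.07 = 24.00 years

24.00


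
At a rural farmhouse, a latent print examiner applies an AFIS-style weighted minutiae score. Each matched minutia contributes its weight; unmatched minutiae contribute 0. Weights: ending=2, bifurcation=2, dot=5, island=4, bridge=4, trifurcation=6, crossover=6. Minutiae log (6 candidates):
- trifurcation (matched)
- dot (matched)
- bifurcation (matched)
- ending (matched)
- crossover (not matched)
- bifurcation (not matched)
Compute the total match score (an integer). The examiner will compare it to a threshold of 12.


Weighted minutiae match score:
  trifurcation: matched, +6 (running total 6)
  dot: matched, +5 (running total 11)
  bifurcation: matched, +2 (running total 13)
  ending: matched, +2 (running total 15)
  crossover: not matched, +0
  bifurcation: not matched, +0
Total score = 15
Threshold = 12; verdict = identification

15


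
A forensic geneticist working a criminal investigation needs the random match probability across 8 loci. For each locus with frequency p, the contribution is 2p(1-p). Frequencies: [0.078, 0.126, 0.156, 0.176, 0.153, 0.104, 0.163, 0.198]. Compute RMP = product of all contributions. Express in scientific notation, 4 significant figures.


Computing RMP for 8 loci:
Locus 1: 2 * 0.078 * 0.922 = 0.143832
Locus 2: 2 * 0.126 * 0.874 = 0.220248
Locus 3: 2 * 0.156 * 0.844 = 0.263328
Locus 4: 2 * 0.176 * 0.824 = 0.290048
Locus 5: 2 * 0.153 * 0.847 = 0.259182
Locus 6: 2 * 0.104 * 0.896 = 0.186368
Locus 7: 2 * 0.163 * 0.837 = 0.272862
Locus 8: 2 * 0.198 * 0.802 = 0.317592
RMP = 1.013e-05

1.013e-05


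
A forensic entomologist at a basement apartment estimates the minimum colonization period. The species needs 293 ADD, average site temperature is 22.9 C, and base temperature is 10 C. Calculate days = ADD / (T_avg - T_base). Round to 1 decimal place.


Insect development time:
Effective temperature = avg_temp - T_base = 22.9 - 10 = 12.9 C
Days = ADD / effective_temp = 293 / 12.9 = 22.7 days

22.7


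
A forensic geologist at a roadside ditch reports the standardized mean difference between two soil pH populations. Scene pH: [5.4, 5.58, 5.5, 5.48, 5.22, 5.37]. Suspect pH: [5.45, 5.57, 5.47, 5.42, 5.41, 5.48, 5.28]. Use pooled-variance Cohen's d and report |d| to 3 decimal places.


Pooled-variance Cohen's d for soil pH comparison:
Scene mean = 32.55 / 6 = 5.425
Suspect mean = 38.08 / 7 = 5.44
Scene sample variance s_s^2 = 0.01567
Suspect sample variance s_c^2 = 0.007733
Pooled variance = ((n_s-1)*s_s^2 + (n_c-1)*s_c^2) / (n_s + n_c - 2) = 0.011341
Pooled SD = sqrt(0.011341) = 0.106494
Mean difference = -0.015
|d| = |-0.015| / 0.106494 = 0.141

0.141


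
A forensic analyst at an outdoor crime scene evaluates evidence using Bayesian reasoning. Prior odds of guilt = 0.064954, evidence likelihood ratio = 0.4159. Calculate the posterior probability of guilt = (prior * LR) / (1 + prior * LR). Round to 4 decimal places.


Bayesian evidence evaluation:
Posterior odds = prior_odds * LR = 0.064954 * 0.4159 = 0.02701437
Posterior probability = posterior_odds / (1 + posterior_odds)
= 0.02701437 / (1 + 0.02701437)
= 0.02701437 / 1.02701437
= 0.0263

0.0263


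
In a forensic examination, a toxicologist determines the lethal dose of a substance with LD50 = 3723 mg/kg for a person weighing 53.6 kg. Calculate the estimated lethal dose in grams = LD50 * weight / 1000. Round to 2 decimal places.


Lethal dose calculation:
Lethal dose = LD50 * body_weight / 1000
= 3723 * 53.6 / 1000
= 199552.8 / 1000
= 199.55 g

199.55


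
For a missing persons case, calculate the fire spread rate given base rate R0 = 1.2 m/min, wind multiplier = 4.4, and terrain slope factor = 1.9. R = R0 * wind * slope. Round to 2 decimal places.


Fire spread rate calculation:
R = R0 * wind_factor * slope_factor
= 1.2 * 4.4 * 1.9
= 5.28 * 1.9
= 10.03 m/min

10.03


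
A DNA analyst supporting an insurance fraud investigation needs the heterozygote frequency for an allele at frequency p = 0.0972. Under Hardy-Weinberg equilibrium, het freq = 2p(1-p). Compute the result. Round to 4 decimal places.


Hardy-Weinberg heterozygote frequency:
q = 1 - p = 1 - 0.0972 = 0.9028
2pq = 2 * 0.0972 * 0.9028 = 0.1755

0.1755


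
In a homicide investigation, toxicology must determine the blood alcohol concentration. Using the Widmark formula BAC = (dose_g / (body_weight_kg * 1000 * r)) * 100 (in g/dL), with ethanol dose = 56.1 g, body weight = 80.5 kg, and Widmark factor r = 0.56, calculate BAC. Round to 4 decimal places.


Applying the Widmark formula:
BAC = (dose_g / (body_wt * 1000 * r)) * 100
Denominator = 80.5 * 1000 * 0.56 = 45080
BAC = (56.1 / 45080) * 100
BAC = 0.1244 g/dL

0.1244


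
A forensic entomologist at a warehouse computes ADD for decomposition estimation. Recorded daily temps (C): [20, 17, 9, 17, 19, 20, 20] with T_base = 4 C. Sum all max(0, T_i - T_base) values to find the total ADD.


Computing ADD day by day:
Day 1: max(0, 20 - 4) = 16
Day 2: max(0, 17 - 4) = 13
Day 3: max(0, 9 - 4) = 5
Day 4: max(0, 17 - 4) = 13
Day 5: max(0, 19 - 4) = 15
Day 6: max(0, 20 - 4) = 16
Day 7: max(0, 20 - 4) = 16
Total ADD = 94

94


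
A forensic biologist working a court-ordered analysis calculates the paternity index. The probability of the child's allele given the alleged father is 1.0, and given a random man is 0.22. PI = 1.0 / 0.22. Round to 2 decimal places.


Paternity Index calculation:
PI = P(allele|father) / P(allele|random)
PI = 1.0 / 0.22
PI = 4.55

4.55


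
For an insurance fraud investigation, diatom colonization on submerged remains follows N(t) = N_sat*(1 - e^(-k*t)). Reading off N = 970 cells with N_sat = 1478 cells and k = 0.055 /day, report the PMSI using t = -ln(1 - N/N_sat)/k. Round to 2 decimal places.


PMSI from diatom colonization curve:
N / N_sat = 970 / 1478 = 0.656292
1 - N/N_sat = 0.343708
ln(1 - N/N_sat) = -1.067963
t = -ln(1 - N/N_sat) / k = -(-1.067963) / 0.055 = 19.42 days

19.42


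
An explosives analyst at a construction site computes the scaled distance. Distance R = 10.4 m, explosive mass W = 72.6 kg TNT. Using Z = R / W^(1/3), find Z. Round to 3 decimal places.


Scaled distance calculation:
W^(1/3) = 72.6^(1/3) = 4.171692
Z = R / W^(1/3) = 10.4 / 4.171692
Z = 2.493 m/kg^(1/3)

2.493


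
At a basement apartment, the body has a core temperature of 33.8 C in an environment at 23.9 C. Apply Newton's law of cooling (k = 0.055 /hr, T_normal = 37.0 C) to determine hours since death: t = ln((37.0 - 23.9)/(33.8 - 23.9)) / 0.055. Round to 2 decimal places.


Using Newton's law of cooling:
t = ln((T_normal - T_ambient) / (T_body - T_ambient)) / k
T_normal - T_ambient = 13.1
T_body - T_ambient = 9.9
Ratio = 1.323232
ln(ratio) = 0.280077
t = 0.280077 / 0.055 = 5.09 hours

5.09


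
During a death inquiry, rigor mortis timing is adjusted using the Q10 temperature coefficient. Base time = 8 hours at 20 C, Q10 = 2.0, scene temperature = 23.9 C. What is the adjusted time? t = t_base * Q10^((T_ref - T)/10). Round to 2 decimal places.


Rigor mortis time adjustment:
Exponent = (T_ref - T_actual) / 10 = (20 - 23.9) / 10 = -0.39
Q10 factor = 2.0^-0.39 = 0.76313
t_adjusted = 8 * 0.76313 = 6.11 hours

6.11


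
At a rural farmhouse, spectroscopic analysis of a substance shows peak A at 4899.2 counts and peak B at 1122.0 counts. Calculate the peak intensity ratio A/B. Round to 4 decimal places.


Spectral peak ratio:
Peak A = 4899.2 counts
Peak B = 1122.0 counts
Ratio = 4899.2 / 1122.0 = 4.3665

4.3665


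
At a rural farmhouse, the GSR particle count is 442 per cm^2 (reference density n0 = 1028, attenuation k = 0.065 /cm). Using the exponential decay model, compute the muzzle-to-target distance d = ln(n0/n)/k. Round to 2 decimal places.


GSR distance calculation:
n0/n = 1028 / 442 = 2.325792
ln(n0/n) = 0.844061
d = 0.844061 / 0.065 = 12.99 cm

12.99


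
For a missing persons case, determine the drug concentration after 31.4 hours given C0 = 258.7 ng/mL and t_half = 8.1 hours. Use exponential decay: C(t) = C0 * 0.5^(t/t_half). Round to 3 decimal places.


Drug concentration decay:
Number of half-lives = t / t_half = 31.4 / 8.1 = 3.876543
Decay factor = 0.5^3.876543 = 0.06808388
C(t) = 258.7 * 0.06808388 = 17.613 ng/mL

17.613


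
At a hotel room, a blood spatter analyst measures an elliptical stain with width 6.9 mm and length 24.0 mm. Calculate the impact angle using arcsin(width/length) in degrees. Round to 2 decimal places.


Blood spatter impact angle calculation:
width / length = 6.9 / 24.0 = 0.2875
angle = arcsin(0.2875)
angle = 16.71 degrees

16.71


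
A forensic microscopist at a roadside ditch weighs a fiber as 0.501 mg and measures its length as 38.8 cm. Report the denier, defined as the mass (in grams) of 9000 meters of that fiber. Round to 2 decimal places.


Denier calculation:
Mass in grams = 0.501 mg / 1000 = 0.000501 g
Length in meters = 38.8 cm / 100 = 0.388 m
Linear density = mass / length = 0.000501 / 0.388 = 0.00129124 g/m
Denier = (g/m) * 9000 = 0.00129124 * 9000 = 11.62

11.62


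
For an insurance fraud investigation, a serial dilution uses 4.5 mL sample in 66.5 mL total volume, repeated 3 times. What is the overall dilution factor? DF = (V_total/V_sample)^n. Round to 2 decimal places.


Dilution factor calculation:
Single dilution = V_total / V_sample = 66.5 / 4.5 ≈ 14.777778
Number of dilutions = 3
Total DF = (66.5 / 4.5)^3 (full precision, rounded at the end) = 3227.21

3227.21


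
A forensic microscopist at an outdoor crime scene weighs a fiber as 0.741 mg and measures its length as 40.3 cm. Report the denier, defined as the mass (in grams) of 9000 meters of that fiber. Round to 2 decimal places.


Denier calculation:
Mass in grams = 0.741 mg / 1000 = 0.000741 g
Length in meters = 40.3 cm / 100 = 0.403 m
Linear density = mass / length = 0.000741 / 0.403 = 0.00183871 g/m
Denier = (g/m) * 9000 = 0.00183871 * 9000 = 16.55

16.55


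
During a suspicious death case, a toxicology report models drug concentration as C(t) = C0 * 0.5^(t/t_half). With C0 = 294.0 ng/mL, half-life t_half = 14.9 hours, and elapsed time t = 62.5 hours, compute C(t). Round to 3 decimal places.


Drug concentration decay:
Number of half-lives = t / t_half = 62.5 / 14.9 = 4.194631
Decay factor = 0.5^4.194631 = 0.05461227
C(t) = 294.0 * 0.05461227 = 16.056 ng/mL

16.056


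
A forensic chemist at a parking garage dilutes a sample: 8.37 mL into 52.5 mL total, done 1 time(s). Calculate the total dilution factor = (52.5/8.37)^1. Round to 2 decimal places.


Dilution factor calculation:
Single dilution = V_total / V_sample = 52.5 / 8.37 ≈ 6.272401
Number of dilutions = 1
Total DF = (52.5 / 8.37)^1 (full precision, rounded at the end) = 6.27

6.27


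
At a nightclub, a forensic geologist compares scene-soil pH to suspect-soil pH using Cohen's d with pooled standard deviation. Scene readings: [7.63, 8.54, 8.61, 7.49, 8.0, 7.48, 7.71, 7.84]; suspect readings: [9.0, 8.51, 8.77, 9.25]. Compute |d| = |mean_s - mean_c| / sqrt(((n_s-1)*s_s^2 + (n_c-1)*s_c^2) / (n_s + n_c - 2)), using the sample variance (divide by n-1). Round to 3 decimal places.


Pooled-variance Cohen's d for soil pH comparison:
Scene mean = 63.3 / 8 = 7.9125
Suspect mean = 35.53 / 4 = 8.8825
Scene sample variance s_s^2 = 0.197079
Suspect sample variance s_c^2 = 0.100092
Pooled variance = ((n_s-1)*s_s^2 + (n_c-1)*s_c^2) / (n_s + n_c - 2) = 0.167982
Pooled SD = sqrt(0.167982) = 0.409856
Mean difference = -0.97
|d| = |-0.97| / 0.409856 = 2.367

2.367


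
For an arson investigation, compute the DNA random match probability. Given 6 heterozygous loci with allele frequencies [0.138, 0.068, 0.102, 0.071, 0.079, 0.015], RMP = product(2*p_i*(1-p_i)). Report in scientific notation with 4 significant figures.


Computing RMP for 6 loci:
Locus 1: 2 * 0.138 * 0.862 = 0.237912
Locus 2: 2 * 0.068 * 0.932 = 0.126752
Locus 3: 2 * 0.102 * 0.898 = 0.183192
Locus 4: 2 * 0.071 * 0.929 = 0.131918
Locus 5: 2 * 0.079 * 0.921 = 0.145518
Locus 6: 2 * 0.015 * 0.985 = 0.02955
RMP = 3.134e-06

3.134e-06


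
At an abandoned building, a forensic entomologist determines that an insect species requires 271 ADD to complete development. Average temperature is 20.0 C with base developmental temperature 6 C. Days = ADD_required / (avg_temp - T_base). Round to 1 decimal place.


Insect development time:
Effective temperature = avg_temp - T_base = 20.0 - 6 = 14.0 C
Days = ADD / effective_temp = 271 / 14.0 = 19.4 days

19.4


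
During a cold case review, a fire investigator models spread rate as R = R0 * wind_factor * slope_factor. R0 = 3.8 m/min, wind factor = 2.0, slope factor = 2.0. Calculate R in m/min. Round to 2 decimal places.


Fire spread rate calculation:
R = R0 * wind_factor * slope_factor
= 3.8 * 2.0 * 2.0
= 7.6 * 2.0
= 15.20 m/min

15.20


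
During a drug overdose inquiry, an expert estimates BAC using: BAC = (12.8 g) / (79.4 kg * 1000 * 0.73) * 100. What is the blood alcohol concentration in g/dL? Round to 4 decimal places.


Applying the Widmark formula:
BAC = (dose_g / (body_wt * 1000 * r)) * 100
Denominator = 79.4 * 1000 * 0.73 = 57962
BAC = (12.8 / 57962) * 100
BAC = 0.0221 g/dL

0.0221


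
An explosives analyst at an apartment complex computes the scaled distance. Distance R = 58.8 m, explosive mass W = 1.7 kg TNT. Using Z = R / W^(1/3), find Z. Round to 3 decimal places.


Scaled distance calculation:
W^(1/3) = 1.7^(1/3) = 1.193483
Z = R / W^(1/3) = 58.8 / 1.193483
Z = 49.268 m/kg^(1/3)

49.268


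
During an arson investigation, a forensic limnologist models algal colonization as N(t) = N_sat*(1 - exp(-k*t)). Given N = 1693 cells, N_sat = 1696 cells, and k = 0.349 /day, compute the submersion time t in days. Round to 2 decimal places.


PMSI from diatom colonization curve:
N / N_sat = 1693 / 1696 = 0.998231
1 - N/N_sat = 0.001769
ln(1 - N/N_sat) = -6.337341
t = -ln(1 - N/N_sat) / k = -(-6.337341) / 0.349 = 18.16 days

18.16


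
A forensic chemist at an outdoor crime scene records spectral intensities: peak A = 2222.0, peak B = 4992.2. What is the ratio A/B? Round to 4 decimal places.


Spectral peak ratio:
Peak A = 2222.0 counts
Peak B = 4992.2 counts
Ratio = 2222.0 / 4992.2 = 0.4451

0.4451
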